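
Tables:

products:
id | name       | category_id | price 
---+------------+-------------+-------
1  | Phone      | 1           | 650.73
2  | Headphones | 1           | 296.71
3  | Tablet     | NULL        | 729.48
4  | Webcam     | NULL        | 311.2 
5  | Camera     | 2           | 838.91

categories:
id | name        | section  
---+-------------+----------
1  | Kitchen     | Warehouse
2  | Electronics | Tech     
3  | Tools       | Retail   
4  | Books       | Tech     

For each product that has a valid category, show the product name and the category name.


INNER JOIN keeps only products rows whose category_id matches an id in categories. Walk through each product:
  - product 1 (Phone): category_id=1 -> matches Kitchen
  - product 2 (Headphones): category_id=1 -> matches Kitchen
  - product 3 (Tablet): category_id=NULL, no match -> dropped
  - product 4 (Webcam): category_id=NULL, no match -> dropped
  - product 5 (Camera): category_id=2 -> matches Electronics
So 2 of 5 rows are dropped.

SQL:
SELECT a.name, b.name AS category
FROM products a
INNER JOIN categories b ON a.category_id = b.id

Result:
name       | category   
-----------+------------
Phone      | Kitchen    
Headphones | Kitchen    
Camera     | Electronics


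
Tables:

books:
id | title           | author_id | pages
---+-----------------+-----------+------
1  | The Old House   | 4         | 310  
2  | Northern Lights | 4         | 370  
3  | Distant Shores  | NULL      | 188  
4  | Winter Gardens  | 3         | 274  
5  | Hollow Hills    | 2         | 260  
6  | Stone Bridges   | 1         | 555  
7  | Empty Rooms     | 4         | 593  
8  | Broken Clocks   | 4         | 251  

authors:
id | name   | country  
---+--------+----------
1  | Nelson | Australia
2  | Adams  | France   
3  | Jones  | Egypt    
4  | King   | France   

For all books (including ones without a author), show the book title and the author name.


LEFT JOIN keeps every row from books (the left table); where author_id has no match in authors, the author columns become NULL. Walk through each book:
  - book 1 (The Old House): author_id=4 -> matches King
  - book 2 (Northern Lights): author_id=4 -> matches King
  - book 3 (Distant Shores): author_id=NULL, no match -> kept with NULL
  - book 4 (Winter Gardens): author_id=3 -> matches Jones
  - book 5 (Hollow Hills): author_id=2 -> matches Adams
  - book 6 (Stone Bridges): author_id=1 -> matches Nelson
  - book 7 (Empty Rooms): author_id=4 -> matches King
  - book 8 (Broken Clocks): author_id=4 -> matches King
All 8 rows appear; 1 has NULL author.

SQL:
SELECT a.title, b.name AS author
FROM books a
LEFT JOIN authors b ON a.author_id = b.id

Result:
title           | author
----------------+-------
The Old House   | King  
Northern Lights | King  
Distant Shores  | NULL  
Winter Gardens  | Jones 
Hollow Hills    | Adams 
Stone Bridges   | Nelson
Empty Rooms     | King  
Broken Clocks   | King  


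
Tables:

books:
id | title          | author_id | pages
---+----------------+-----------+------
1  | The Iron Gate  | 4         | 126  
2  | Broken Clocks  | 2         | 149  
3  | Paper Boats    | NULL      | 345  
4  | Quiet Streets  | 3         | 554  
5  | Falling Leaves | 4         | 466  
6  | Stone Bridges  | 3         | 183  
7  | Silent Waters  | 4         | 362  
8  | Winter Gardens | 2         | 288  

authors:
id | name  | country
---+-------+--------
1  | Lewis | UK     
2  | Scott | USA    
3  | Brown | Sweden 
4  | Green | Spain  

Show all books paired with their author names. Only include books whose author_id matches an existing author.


INNER JOIN keeps only books rows whose author_id matches an id in authors. Walk through each book:
  - book 1 (The Iron Gate): author_id=4 -> matches Green
  - book 2 (Broken Clocks): author_id=2 -> matches Scott
  - book 3 (Paper Boats): author_id=NULL, no match -> dropped
  - book 4 (Quiet Streets): author_id=3 -> matches Brown
  - book 5 (Falling Leaves): author_id=4 -> matches Green
  - book 6 (Stone Bridges): author_id=3 -> matches Brown
  - book 7 (Silent Waters): author_id=4 -> matches Green
  - book 8 (Winter Gardens): author_id=2 -> matches Scott
So 1 of 8 rows is dropped.

SQL:
SELECT a.title, b.name AS author
FROM books a
INNER JOIN authors b ON a.author_id = b.id

Result:
title          | author
---------------+-------
The Iron Gate  | Green 
Broken Clocks  | Scott 
Quiet Streets  | Brown 
Falling Leaves | Green 
Stone Bridges  | Brown 
Silent Waters  | Green 
Winter Gardens | Scott 


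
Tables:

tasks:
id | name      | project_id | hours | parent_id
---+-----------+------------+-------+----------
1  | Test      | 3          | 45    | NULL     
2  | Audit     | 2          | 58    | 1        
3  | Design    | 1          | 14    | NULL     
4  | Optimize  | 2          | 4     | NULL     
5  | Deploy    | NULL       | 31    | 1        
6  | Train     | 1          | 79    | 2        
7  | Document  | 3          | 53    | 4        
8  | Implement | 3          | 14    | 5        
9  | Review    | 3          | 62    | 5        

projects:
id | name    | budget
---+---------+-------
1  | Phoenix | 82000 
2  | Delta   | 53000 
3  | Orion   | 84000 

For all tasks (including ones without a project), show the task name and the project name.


LEFT JOIN keeps every row from tasks (the left table); where project_id has no match in projects, the project columns become NULL. Walk through each task:
  - task 1 (Test): project_id=3 -> matches Orion
  - task 2 (Audit): project_id=2 -> matches Delta
  - task 3 (Design): project_id=1 -> matches Phoenix
  - task 4 (Optimize): project_id=2 -> matches Delta
  - task 5 (Deploy): project_id=NULL, no match -> kept with NULL
  - task 6 (Train): project_id=1 -> matches Phoenix
  - task 7 (Document): project_id=3 -> matches Orion
  - task 8 (Implement): project_id=3 -> matches Orion
  - task 9 (Review): project_id=3 -> matches Orion
All 9 rows appear; 1 has NULL project.

SQL:
SELECT a.name, b.name AS project
FROM tasks a
LEFT JOIN projects b ON a.project_id = b.id

Result:
name      | project
----------+--------
Test      | Orion  
Audit     | Delta  
Design    | Phoenix
Optimize  | Delta  
Deploy    | NULL   
Train     | Phoenix
Document  | Orion  
Implement | Orion  
Review    | Orion  


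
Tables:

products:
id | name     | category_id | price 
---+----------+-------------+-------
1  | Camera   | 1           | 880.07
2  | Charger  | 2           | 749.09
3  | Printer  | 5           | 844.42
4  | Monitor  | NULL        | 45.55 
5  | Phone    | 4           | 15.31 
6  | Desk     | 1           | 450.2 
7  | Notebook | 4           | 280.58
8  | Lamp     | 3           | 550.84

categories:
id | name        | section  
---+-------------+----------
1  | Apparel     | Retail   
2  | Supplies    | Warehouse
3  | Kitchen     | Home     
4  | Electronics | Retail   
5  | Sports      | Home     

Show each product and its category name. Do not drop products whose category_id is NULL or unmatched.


LEFT JOIN keeps every row from products (the left table); where category_id has no match in categories, the category columns become NULL. Walk through each product:
  - product 1 (Camera): category_id=1 -> matches Apparel
  - product 2 (Charger): category_id=2 -> matches Supplies
  - product 3 (Printer): category_id=5 -> matches Sports
  - product 4 (Monitor): category_id=NULL, no match -> kept with NULL
  - product 5 (Phone): category_id=4 -> matches Electronics
  - product 6 (Desk): category_id=1 -> matches Apparel
  - product 7 (Notebook): category_id=4 -> matches Electronics
  - product 8 (Lamp): category_id=3 -> matches Kitchen
All 8 rows appear; 1 has NULL category.

SQL:
SELECT a.name, b.name AS category
FROM products a
LEFT JOIN categories b ON a.category_id = b.id

Result:
name     | category   
---------+------------
Camera   | Apparel    
Charger  | Supplies   
Printer  | Sports     
Monitor  | NULL       
Phone    | Electronics
Desk     | Apparel    
Notebook | Electronics
Lamp     | Kitchen    


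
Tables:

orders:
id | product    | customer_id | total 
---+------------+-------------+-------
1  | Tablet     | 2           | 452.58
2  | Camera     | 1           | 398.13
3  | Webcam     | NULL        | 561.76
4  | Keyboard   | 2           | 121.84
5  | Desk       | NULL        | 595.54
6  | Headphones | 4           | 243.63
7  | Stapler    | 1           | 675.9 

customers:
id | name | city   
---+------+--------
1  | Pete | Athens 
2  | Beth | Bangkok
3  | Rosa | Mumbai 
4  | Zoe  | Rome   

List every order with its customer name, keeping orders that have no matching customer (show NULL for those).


LEFT JOIN keeps every row from orders (the left table); where customer_id has no match in customers, the customer columns become NULL. Walk through each order:
  - order 1 (Tablet): customer_id=2 -> matches Beth
  - order 2 (Camera): customer_id=1 -> matches Pete
  - order 3 (Webcam): customer_id=NULL, no match -> kept with NULL
  - order 4 (Keyboard): customer_id=2 -> matches Beth
  - order 5 (Desk): customer_id=NULL, no match -> kept with NULL
  - order 6 (Headphones): customer_id=4 -> matches Zoe
  - order 7 (Stapler): customer_id=1 -> matches Pete
All 7 rows appear; 2 have NULL customer.

SQL:
SELECT a.product, b.name AS customer
FROM orders a
LEFT JOIN customers b ON a.customer_id = b.id

Result:
product    | customer
-----------+---------
Tablet     | Beth    
Camera     | Pete    
Webcam     | NULL    
Keyboard   | Beth    
Desk       | NULL    
Headphones | Zoe     
Stapler    | Pete    


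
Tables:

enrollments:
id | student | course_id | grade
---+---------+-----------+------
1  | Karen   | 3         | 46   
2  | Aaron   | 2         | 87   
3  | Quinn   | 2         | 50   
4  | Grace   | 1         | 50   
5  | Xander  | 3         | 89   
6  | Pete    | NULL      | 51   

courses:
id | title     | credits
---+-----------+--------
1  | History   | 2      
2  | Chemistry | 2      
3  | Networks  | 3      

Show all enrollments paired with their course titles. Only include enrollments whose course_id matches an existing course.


INNER JOIN keeps only enrollments rows whose course_id matches an id in courses. Walk through each enrollment:
  - enrollment 1 (Karen): course_id=3 -> matches Networks
  - enrollment 2 (Aaron): course_id=2 -> matches Chemistry
  - enrollment 3 (Quinn): course_id=2 -> matches Chemistry
  - enrollment 4 (Grace): course_id=1 -> matches History
  - enrollment 5 (Xander): course_id=3 -> matches Networks
  - enrollment 6 (Pete): course_id=NULL, no match -> dropped
So 1 of 6 rows is dropped.

SQL:
SELECT a.student, b.title AS course
FROM enrollments a
INNER JOIN courses b ON a.course_id = b.id

Result:
student | course   
--------+----------
Karen   | Networks 
Aaron   | Chemistry
Quinn   | Chemistry
Grace   | History  
Xander  | Networks 


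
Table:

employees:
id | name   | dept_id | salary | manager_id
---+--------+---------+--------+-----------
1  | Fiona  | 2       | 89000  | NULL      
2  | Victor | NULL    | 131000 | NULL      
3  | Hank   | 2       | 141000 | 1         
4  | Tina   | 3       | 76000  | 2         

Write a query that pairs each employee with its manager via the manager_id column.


This is a self-join: employees is joined to a second copy of itself, matching each row's manager_id to another row's id. Use LEFT JOIN so rows with manager_id=NULL are kept.
  - employee 1 (Fiona): manager_id=NULL -> NULL
  - employee 2 (Victor): manager_id=NULL -> NULL
  - employee 3 (Hank): manager_id=1 -> Fiona
  - employee 4 (Tina): manager_id=2 -> Victor

SQL:
SELECT a.name AS item, b.name AS manager
FROM employees a
LEFT JOIN employees b ON a.manager_id = b.id

Result:
item   | manager
-------+--------
Fiona  | NULL   
Victor | NULL   
Hank   | Fiona  
Tina   | Victor 


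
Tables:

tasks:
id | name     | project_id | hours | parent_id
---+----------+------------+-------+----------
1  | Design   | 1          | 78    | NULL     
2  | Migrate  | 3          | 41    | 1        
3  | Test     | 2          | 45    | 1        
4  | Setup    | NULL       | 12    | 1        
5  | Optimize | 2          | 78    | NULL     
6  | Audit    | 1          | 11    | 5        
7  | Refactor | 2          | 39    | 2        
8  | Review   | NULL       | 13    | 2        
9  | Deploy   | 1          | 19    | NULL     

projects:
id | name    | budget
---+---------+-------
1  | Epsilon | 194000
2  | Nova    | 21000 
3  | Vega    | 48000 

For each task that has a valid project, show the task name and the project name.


INNER JOIN keeps only tasks rows whose project_id matches an id in projects. Walk through each task:
  - task 1 (Design): project_id=1 -> matches Epsilon
  - task 2 (Migrate): project_id=3 -> matches Vega
  - task 3 (Test): project_id=2 -> matches Nova
  - task 4 (Setup): project_id=NULL, no match -> dropped
  - task 5 (Optimize): project_id=2 -> matches Nova
  - task 6 (Audit): project_id=1 -> matches Epsilon
  - task 7 (Refactor): project_id=2 -> matches Nova
  - task 8 (Review): project_id=NULL, no match -> dropped
  - task 9 (Deploy): project_id=1 -> matches Epsilon
So 2 of 9 rows are dropped.

SQL:
SELECT a.name, b.name AS project
FROM tasks a
INNER JOIN projects b ON a.project_id = b.id

Result:
name     | project
---------+--------
Design   | Epsilon
Migrate  | Vega   
Test     | Nova   
Optimize | Nova   
Audit    | Epsilon
Refactor | Nova   
Deploy   | Epsilon


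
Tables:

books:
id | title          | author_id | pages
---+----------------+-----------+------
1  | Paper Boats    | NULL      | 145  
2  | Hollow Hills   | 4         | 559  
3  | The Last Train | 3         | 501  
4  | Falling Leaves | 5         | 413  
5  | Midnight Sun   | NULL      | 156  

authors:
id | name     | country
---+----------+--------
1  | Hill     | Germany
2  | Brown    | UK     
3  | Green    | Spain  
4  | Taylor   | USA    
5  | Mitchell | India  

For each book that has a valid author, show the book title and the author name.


INNER JOIN keeps only books rows whose author_id matches an id in authors. Walk through each book:
  - book 1 (Paper Boats): author_id=NULL, no match -> dropped
  - book 2 (Hollow Hills): author_id=4 -> matches Taylor
  - book 3 (The Last Train): author_id=3 -> matches Green
  - book 4 (Falling Leaves): author_id=5 -> matches Mitchell
  - book 5 (Midnight Sun): author_id=NULL, no match -> dropped
So 2 of 5 rows are dropped.

SQL:
SELECT a.title, b.name AS author
FROM books a
INNER JOIN authors b ON a.author_id = b.id

Result:
title          | author  
---------------+---------
Hollow Hills   | Taylor  
The Last Train | Green   
Falling Leaves | Mitchell


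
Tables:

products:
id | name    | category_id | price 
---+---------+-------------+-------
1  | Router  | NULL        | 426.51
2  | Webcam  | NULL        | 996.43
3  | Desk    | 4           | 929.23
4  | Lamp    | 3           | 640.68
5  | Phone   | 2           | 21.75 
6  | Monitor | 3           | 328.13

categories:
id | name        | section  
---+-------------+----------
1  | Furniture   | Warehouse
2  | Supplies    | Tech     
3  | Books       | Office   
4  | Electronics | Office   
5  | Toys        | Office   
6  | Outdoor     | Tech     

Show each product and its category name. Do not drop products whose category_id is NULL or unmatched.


LEFT JOIN keeps every row from products (the left table); where category_id has no match in categories, the category columns become NULL. Walk through each product:
  - product 1 (Router): category_id=NULL, no match -> kept with NULL
  - product 2 (Webcam): category_id=NULL, no match -> kept with NULL
  - product 3 (Desk): category_id=4 -> matches Electronics
  - product 4 (Lamp): category_id=3 -> matches Books
  - product 5 (Phone): category_id=2 -> matches Supplies
  - product 6 (Monitor): category_id=3 -> matches Books
All 6 rows appear; 2 have NULL category.

SQL:
SELECT a.name, b.name AS category
FROM products a
LEFT JOIN categories b ON a.category_id = b.id

Result:
name    | category   
--------+------------
Router  | NULL       
Webcam  | NULL       
Desk    | Electronics
Lamp    | Books      
Phone   | Supplies   
Monitor | Books      


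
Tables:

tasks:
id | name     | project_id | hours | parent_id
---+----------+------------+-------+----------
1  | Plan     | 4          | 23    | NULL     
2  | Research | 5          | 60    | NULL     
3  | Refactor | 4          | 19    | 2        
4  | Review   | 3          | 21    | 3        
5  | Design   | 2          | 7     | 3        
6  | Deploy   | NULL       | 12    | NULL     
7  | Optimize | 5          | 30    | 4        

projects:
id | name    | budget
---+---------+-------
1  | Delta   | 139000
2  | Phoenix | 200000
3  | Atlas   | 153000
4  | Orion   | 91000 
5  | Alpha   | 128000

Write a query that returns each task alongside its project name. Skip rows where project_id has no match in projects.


INNER JOIN keeps only tasks rows whose project_id matches an id in projects. Walk through each task:
  - task 1 (Plan): project_id=4 -> matches Orion
  - task 2 (Research): project_id=5 -> matches Alpha
  - task 3 (Refactor): project_id=4 -> matches Orion
  - task 4 (Review): project_id=3 -> matches Atlas
  - task 5 (Design): project_id=2 -> matches Phoenix
  - task 6 (Deploy): project_id=NULL, no match -> dropped
  - task 7 (Optimize): project_id=5 -> matches Alpha
So 1 of 7 rows is dropped.

SQL:
SELECT a.name, b.name AS project
FROM tasks a
INNER JOIN projects b ON a.project_id = b.id

Result:
name     | project
---------+--------
Plan     | Orion  
Research | Alpha  
Refactor | Orion  
Review   | Atlas  
Design   | Phoenix
Optimize | Alpha  


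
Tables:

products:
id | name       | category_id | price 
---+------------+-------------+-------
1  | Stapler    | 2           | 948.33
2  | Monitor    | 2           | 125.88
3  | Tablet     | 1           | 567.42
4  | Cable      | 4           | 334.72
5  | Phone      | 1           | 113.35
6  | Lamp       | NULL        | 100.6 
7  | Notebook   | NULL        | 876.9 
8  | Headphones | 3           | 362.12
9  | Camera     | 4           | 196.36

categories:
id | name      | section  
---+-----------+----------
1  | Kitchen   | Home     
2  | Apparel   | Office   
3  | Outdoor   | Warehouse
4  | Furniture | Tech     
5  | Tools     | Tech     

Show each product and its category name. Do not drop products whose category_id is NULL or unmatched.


LEFT JOIN keeps every row from products (the left table); where category_id has no match in categories, the category columns become NULL. Walk through each product:
  - product 1 (Stapler): category_id=2 -> matches Apparel
  - product 2 (Monitor): category_id=2 -> matches Apparel
  - product 3 (Tablet): category_id=1 -> matches Kitchen
  - product 4 (Cable): category_id=4 -> matches Furniture
  - product 5 (Phone): category_id=1 -> matches Kitchen
  - product 6 (Lamp): category_id=NULL, no match -> kept with NULL
  - product 7 (Notebook): category_id=NULL, no match -> kept with NULL
  - product 8 (Headphones): category_id=3 -> matches Outdoor
  - product 9 (Camera): category_id=4 -> matches Furniture
All 9 rows appear; 2 have NULL category.

SQL:
SELECT a.name, b.name AS category
FROM products a
LEFT JOIN categories b ON a.category_id = b.id

Result:
name       | category 
-----------+----------
Stapler    | Apparel  
Monitor    | Apparel  
Tablet     | Kitchen  
Cable      | Furniture
Phone      | Kitchen  
Lamp       | NULL     
Notebook   | NULL     
Headphones | Outdoor  
Camera     | Furniture


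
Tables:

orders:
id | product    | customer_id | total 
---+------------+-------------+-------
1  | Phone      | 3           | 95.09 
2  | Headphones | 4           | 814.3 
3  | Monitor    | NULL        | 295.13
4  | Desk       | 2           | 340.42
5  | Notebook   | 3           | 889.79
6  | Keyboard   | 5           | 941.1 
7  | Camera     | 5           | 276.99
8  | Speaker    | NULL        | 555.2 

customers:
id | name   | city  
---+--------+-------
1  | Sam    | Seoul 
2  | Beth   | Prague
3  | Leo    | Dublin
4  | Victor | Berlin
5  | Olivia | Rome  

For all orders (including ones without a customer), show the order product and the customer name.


LEFT JOIN keeps every row from orders (the left table); where customer_id has no match in customers, the customer columns become NULL. Walk through each order:
  - order 1 (Phone): customer_id=3 -> matches Leo
  - order 2 (Headphones): customer_id=4 -> matches Victor
  - order 3 (Monitor): customer_id=NULL, no match -> kept with NULL
  - order 4 (Desk): customer_id=2 -> matches Beth
  - order 5 (Notebook): customer_id=3 -> matches Leo
  - order 6 (Keyboard): customer_id=5 -> matches Olivia
  - order 7 (Camera): customer_id=5 -> matches Olivia
  - order 8 (Speaker): customer_id=NULL, no match -> kept with NULL
All 8 rows appear; 2 have NULL customer.

SQL:
SELECT a.product, b.name AS customer
FROM orders a
LEFT JOIN customers b ON a.customer_id = b.id

Result:
product    | customer
-----------+---------
Phone      | Leo     
Headphones | Victor  
Monitor    | NULL    
Desk       | Beth    
Notebook   | Leo     
Keyboard   | Olivia  
Camera     | Olivia  
Speaker    | NULL    


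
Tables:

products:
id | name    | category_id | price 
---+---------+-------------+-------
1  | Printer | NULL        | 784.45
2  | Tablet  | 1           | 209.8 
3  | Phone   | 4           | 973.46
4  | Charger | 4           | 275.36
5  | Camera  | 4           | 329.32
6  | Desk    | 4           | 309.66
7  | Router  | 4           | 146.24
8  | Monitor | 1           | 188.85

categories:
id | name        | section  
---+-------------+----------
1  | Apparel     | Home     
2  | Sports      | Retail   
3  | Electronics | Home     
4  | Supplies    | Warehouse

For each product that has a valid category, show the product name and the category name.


INNER JOIN keeps only products rows whose category_id matches an id in categories. Walk through each product:
  - product 1 (Printer): category_id=NULL, no match -> dropped
  - product 2 (Tablet): category_id=1 -> matches Apparel
  - product 3 (Phone): category_id=4 -> matches Supplies
  - product 4 (Charger): category_id=4 -> matches Supplies
  - product 5 (Camera): category_id=4 -> matches Supplies
  - product 6 (Desk): category_id=4 -> matches Supplies
  - product 7 (Router): category_id=4 -> matches Supplies
  - product 8 (Monitor): category_id=1 -> matches Apparel
So 1 of 8 rows is dropped.

SQL:
SELECT a.name, b.name AS category
FROM products a
INNER JOIN categories b ON a.category_id = b.id

Result:
name    | category
--------+---------
Tablet  | Apparel 
Phone   | Supplies
Charger | Supplies
Camera  | Supplies
Desk    | Supplies
Router  | Supplies
Monitor | Apparel 


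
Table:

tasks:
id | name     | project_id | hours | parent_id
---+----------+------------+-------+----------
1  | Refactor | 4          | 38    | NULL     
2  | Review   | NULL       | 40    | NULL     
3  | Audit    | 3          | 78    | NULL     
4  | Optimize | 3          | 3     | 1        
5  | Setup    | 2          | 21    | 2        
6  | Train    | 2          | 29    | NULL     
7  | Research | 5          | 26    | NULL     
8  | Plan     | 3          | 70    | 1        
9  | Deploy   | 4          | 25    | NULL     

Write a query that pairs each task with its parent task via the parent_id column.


This is a self-join: tasks is joined to a second copy of itself, matching each row's parent_id to another row's id. Use LEFT JOIN so rows with parent_id=NULL are kept.
  - task 1 (Refactor): parent_id=NULL -> NULL
  - task 2 (Review): parent_id=NULL -> NULL
  - task 3 (Audit): parent_id=NULL -> NULL
  - task 4 (Optimize): parent_id=1 -> Refactor
  - task 5 (Setup): parent_id=2 -> Review
  - task 6 (Train): parent_id=NULL -> NULL
  - task 7 (Research): parent_id=NULL -> NULL
  - task 8 (Plan): parent_id=1 -> Refactor
  - task 9 (Deploy): parent_id=NULL -> NULL

SQL:
SELECT a.name AS item, b.name AS parent
FROM tasks a
LEFT JOIN tasks b ON a.parent_id = b.id

Result:
item     | parent  
---------+---------
Refactor | NULL    
Review   | NULL    
Audit    | NULL    
Optimize | Refactor
Setup    | Review  
Train    | NULL    
Research | NULL    
Plan     | Refactor
Deploy   | NULL    


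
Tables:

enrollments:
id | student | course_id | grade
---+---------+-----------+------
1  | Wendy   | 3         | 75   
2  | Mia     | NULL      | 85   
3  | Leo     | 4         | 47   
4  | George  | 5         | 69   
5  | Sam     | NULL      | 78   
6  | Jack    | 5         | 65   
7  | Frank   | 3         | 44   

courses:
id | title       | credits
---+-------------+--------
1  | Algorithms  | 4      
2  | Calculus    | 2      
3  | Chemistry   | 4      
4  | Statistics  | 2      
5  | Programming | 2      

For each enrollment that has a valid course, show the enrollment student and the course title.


INNER JOIN keeps only enrollments rows whose course_id matches an id in courses. Walk through each enrollment:
  - enrollment 1 (Wendy): course_id=3 -> matches Chemistry
  - enrollment 2 (Mia): course_id=NULL, no match -> dropped
  - enrollment 3 (Leo): course_id=4 -> matches Statistics
  - enrollment 4 (George): course_id=5 -> matches Programming
  - enrollment 5 (Sam): course_id=NULL, no match -> dropped
  - enrollment 6 (Jack): course_id=5 -> matches Programming
  - enrollment 7 (Frank): course_id=3 -> matches Chemistry
So 2 of 7 rows are dropped.

SQL:
SELECT a.student, b.title AS course
FROM enrollments a
INNER JOIN courses b ON a.course_id = b.id

Result:
student | course     
--------+------------
Wendy   | Chemistry  
Leo     | Statistics 
George  | Programming
Jack    | Programming
Frank   | Chemistry  


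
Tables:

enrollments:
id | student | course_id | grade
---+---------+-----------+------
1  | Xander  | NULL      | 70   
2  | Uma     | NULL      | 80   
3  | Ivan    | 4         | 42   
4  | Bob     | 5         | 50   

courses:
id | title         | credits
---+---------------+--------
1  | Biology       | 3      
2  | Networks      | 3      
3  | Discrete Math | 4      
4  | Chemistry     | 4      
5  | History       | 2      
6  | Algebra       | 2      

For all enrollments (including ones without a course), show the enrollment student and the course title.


LEFT JOIN keeps every row from enrollments (the left table); where course_id has no match in courses, the course columns become NULL. Walk through each enrollment:
  - enrollment 1 (Xander): course_id=NULL, no match -> kept with NULL
  - enrollment 2 (Uma): course_id=NULL, no match -> kept with NULL
  - enrollment 3 (Ivan): course_id=4 -> matches Chemistry
  - enrollment 4 (Bob): course_id=5 -> matches History
All 4 rows appear; 2 have NULL course.

SQL:
SELECT a.student, b.title AS course
FROM enrollments a
LEFT JOIN courses b ON a.course_id = b.id

Result:
student | course   
--------+----------
Xander  | NULL     
Uma     | NULL     
Ivan    | Chemistry
Bob     | History  


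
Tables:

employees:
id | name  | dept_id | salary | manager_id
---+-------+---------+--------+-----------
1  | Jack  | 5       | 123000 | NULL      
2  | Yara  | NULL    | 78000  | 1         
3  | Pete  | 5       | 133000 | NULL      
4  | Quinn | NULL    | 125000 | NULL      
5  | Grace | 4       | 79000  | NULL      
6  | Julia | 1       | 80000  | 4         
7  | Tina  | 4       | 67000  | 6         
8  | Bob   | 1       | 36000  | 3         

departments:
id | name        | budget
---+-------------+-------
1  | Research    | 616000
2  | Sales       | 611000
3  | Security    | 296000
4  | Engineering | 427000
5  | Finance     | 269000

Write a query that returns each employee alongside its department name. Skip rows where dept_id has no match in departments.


INNER JOIN keeps only employees rows whose dept_id matches an id in departments. Walk through each employee:
  - employee 1 (Jack): dept_id=5 -> matches Finance
  - employee 2 (Yara): dept_id=NULL, no match -> dropped
  - employee 3 (Pete): dept_id=5 -> matches Finance
  - employee 4 (Quinn): dept_id=NULL, no match -> dropped
  - employee 5 (Grace): dept_id=4 -> matches Engineering
  - employee 6 (Julia): dept_id=1 -> matches Research
  - employee 7 (Tina): dept_id=4 -> matches Engineering
  - employee 8 (Bob): dept_id=1 -> matches Research
So 2 of 8 rows are dropped.

SQL:
SELECT a.name, b.name AS department
FROM employees a
INNER JOIN departments b ON a.dept_id = b.id

Result:
name  | department 
------+------------
Jack  | Finance    
Pete  | Finance    
Grace | Engineering
Julia | Research   
Tina  | Engineering
Bob   | Research   


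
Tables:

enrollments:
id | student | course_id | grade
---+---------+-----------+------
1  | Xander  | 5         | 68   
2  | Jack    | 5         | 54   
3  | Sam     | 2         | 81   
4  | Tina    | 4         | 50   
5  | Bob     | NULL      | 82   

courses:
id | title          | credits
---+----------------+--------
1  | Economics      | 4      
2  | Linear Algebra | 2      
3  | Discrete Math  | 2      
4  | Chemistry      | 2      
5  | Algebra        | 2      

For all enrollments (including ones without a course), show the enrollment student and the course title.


LEFT JOIN keeps every row from enrollments (the left table); where course_id has no match in courses, the course columns become NULL. Walk through each enrollment:
  - enrollment 1 (Xander): course_id=5 -> matches Algebra
  - enrollment 2 (Jack): course_id=5 -> matches Algebra
  - enrollment 3 (Sam): course_id=2 -> matches Linear Algebra
  - enrollment 4 (Tina): course_id=4 -> matches Chemistry
  - enrollment 5 (Bob): course_id=NULL, no match -> kept with NULL
All 5 rows appear; 1 has NULL course.

SQL:
SELECT a.student, b.title AS course
FROM enrollments a
LEFT JOIN courses b ON a.course_id = b.id

Result:
student | course        
--------+---------------
Xander  | Algebra       
Jack    | Algebra       
Sam     | Linear Algebra
Tina    | Chemistry     
Bob     | NULL          


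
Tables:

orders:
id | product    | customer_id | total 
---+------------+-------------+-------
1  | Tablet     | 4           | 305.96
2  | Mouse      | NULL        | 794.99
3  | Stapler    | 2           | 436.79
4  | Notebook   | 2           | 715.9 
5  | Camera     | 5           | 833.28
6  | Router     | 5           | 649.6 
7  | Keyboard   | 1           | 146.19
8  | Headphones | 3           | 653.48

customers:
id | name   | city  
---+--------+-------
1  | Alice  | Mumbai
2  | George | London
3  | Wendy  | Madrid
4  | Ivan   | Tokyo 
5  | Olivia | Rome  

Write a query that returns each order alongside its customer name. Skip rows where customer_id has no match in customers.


INNER JOIN keeps only orders rows whose customer_id matches an id in customers. Walk through each order:
  - order 1 (Tablet): customer_id=4 -> matches Ivan
  - order 2 (Mouse): customer_id=NULL, no match -> dropped
  - order 3 (Stapler): customer_id=2 -> matches George
  - order 4 (Notebook): customer_id=2 -> matches George
  - order 5 (Camera): customer_id=5 -> matches Olivia
  - order 6 (Router): customer_id=5 -> matches Olivia
  - order 7 (Keyboard): customer_id=1 -> matches Alice
  - order 8 (Headphones): customer_id=3 -> matches Wendy
So 1 of 8 rows is dropped.

SQL:
SELECT a.product, b.name AS customer
FROM orders a
INNER JOIN customers b ON a.customer_id = b.id

Result:
product    | customer
-----------+---------
Tablet     | Ivan    
Stapler    | George  
Notebook   | George  
Camera     | Olivia  
Router     | Olivia  
Keyboard   | Alice   
Headphones | Wendy   


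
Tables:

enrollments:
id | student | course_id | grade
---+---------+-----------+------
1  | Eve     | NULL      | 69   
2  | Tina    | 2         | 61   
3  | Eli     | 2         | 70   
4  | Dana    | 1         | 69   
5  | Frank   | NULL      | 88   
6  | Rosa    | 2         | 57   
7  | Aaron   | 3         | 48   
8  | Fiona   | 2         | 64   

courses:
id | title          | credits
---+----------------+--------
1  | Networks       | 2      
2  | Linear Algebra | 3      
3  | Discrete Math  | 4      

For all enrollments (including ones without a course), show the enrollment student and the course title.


LEFT JOIN keeps every row from enrollments (the left table); where course_id has no match in courses, the course columns become NULL. Walk through each enrollment:
  - enrollment 1 (Eve): course_id=NULL, no match -> kept with NULL
  - enrollment 2 (Tina): course_id=2 -> matches Linear Algebra
  - enrollment 3 (Eli): course_id=2 -> matches Linear Algebra
  - enrollment 4 (Dana): course_id=1 -> matches Networks
  - enrollment 5 (Frank): course_id=NULL, no match -> kept with NULL
  - enrollment 6 (Rosa): course_id=2 -> matches Linear Algebra
  - enrollment 7 (Aaron): course_id=3 -> matches Discrete Math
  - enrollment 8 (Fiona): course_id=2 -> matches Linear Algebra
All 8 rows appear; 2 have NULL course.

SQL:
SELECT a.student, b.title AS course
FROM enrollments a
LEFT JOIN courses b ON a.course_id = b.id

Result:
student | course        
--------+---------------
Eve     | NULL          
Tina    | Linear Algebra
Eli     | Linear Algebra
Dana    | Networks      
Frank   | NULL          
Rosa    | Linear Algebra
Aaron   | Discrete Math 
Fiona   | Linear Algebra


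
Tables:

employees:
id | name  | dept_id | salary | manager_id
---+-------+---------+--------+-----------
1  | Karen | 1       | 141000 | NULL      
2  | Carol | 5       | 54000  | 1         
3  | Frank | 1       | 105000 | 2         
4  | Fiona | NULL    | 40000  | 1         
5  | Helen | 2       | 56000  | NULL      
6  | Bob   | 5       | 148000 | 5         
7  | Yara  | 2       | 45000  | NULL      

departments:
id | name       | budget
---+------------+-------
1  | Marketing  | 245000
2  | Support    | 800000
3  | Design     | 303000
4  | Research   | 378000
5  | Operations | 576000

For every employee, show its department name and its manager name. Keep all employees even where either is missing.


Two LEFT JOINs from the same base table employees: one to departments via dept_id, one to employees itself via manager_id. Both are LEFT so every employee is preserved.
Match against departments:
  - employee 1 (Karen): dept_id=1 -> matches Marketing
  - employee 2 (Carol): dept_id=5 -> matches Operations
  - employee 3 (Frank): dept_id=1 -> matches Marketing
  - employee 4 (Fiona): dept_id=NULL, no match -> kept with NULL
  - employee 5 (Helen): dept_id=2 -> matches Support
  - employee 6 (Bob): dept_id=5 -> matches Operations
  - employee 7 (Yara): dept_id=2 -> matches Support
Match against employees (self):
  - employee 1 (Karen): manager_id=NULL -> NULL
  - employee 2 (Carol): manager_id=1 -> Karen
  - employee 3 (Frank): manager_id=2 -> Carol
  - employee 4 (Fiona): manager_id=1 -> Karen
  - employee 5 (Helen): manager_id=NULL -> NULL
  - employee 6 (Bob): manager_id=5 -> Helen
  - employee 7 (Yara): manager_id=NULL -> NULL

SQL:
SELECT a.name, b.name AS department, c.name AS manager
FROM employees a
LEFT JOIN departments b ON a.dept_id = b.id
LEFT JOIN employees c ON a.manager_id = c.id

Result:
name  | department | manager
------+------------+--------
Karen | Marketing  | NULL   
Carol | Operations | Karen  
Frank | Marketing  | Carol  
Fiona | NULL       | Karen  
Helen | Support    | NULL   
Bob   | Operations | Helen  
Yara  | Support    | NULL   


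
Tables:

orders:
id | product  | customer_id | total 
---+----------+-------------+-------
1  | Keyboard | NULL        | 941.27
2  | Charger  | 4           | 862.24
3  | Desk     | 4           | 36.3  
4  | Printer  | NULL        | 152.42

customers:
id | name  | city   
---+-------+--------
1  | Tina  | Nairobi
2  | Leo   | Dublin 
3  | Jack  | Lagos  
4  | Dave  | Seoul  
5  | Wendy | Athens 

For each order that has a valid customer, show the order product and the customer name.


INNER JOIN keeps only orders rows whose customer_id matches an id in customers. Walk through each order:
  - order 1 (Keyboard): customer_id=NULL, no match -> dropped
  - order 2 (Charger): customer_id=4 -> matches Dave
  - order 3 (Desk): customer_id=4 -> matches Dave
  - order 4 (Printer): customer_id=NULL, no match -> dropped
So 2 of 4 rows are dropped.

SQL:
SELECT a.product, b.name AS customer
FROM orders a
INNER JOIN customers b ON a.customer_id = b.id

Result:
product | customer
--------+---------
Charger | Dave    
Desk    | Dave    


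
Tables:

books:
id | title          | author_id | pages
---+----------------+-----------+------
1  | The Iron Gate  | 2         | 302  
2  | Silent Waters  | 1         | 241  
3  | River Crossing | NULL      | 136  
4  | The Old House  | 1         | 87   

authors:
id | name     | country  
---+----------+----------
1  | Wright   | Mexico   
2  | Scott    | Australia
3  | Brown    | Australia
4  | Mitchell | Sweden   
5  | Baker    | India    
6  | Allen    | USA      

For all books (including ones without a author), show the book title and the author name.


LEFT JOIN keeps every row from books (the left table); where author_id has no match in authors, the author columns become NULL. Walk through each book:
  - book 1 (The Iron Gate): author_id=2 -> matches Scott
  - book 2 (Silent Waters): author_id=1 -> matches Wright
  - book 3 (River Crossing): author_id=NULL, no match -> kept with NULL
  - book 4 (The Old House): author_id=1 -> matches Wright
All 4 rows appear; 1 has NULL author.

SQL:
SELECT a.title, b.name AS author
FROM books a
LEFT JOIN authors b ON a.author_id = b.id

Result:
title          | author
---------------+-------
The Iron Gate  | Scott 
Silent Waters  | Wright
River Crossing | NULL  
The Old House  | Wright


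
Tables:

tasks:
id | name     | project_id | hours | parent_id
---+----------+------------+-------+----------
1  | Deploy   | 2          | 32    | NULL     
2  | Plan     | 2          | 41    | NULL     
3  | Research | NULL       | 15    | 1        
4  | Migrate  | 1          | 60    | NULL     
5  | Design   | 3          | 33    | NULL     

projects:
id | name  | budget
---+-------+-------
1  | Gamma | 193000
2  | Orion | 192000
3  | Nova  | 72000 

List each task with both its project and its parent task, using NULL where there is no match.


Two LEFT JOINs from the same base table tasks: one to projects via project_id, one to tasks itself via parent_id. Both are LEFT so every task is preserved.
Match against projects:
  - task 1 (Deploy): project_id=2 -> matches Orion
  - task 2 (Plan): project_id=2 -> matches Orion
  - task 3 (Research): project_id=NULL, no match -> kept with NULL
  - task 4 (Migrate): project_id=1 -> matches Gamma
  - task 5 (Design): project_id=3 -> matches Nova
Match against tasks (self):
  - task 1 (Deploy): parent_id=NULL -> NULL
  - task 2 (Plan): parent_id=NULL -> NULL
  - task 3 (Research): parent_id=1 -> Deploy
  - task 4 (Migrate): parent_id=NULL -> NULL
  - task 5 (Design): parent_id=NULL -> NULL

SQL:
SELECT a.name, b.name AS project, c.name AS parent
FROM tasks a
LEFT JOIN projects b ON a.project_id = b.id
LEFT JOIN tasks c ON a.parent_id = c.id

Result:
name     | project | parent
---------+---------+-------
Deploy   | Orion   | NULL  
Plan     | Orion   | NULL  
Research | NULL    | Deploy
Migrate  | Gamma   | NULL  
Design   | Nova    | NULL  


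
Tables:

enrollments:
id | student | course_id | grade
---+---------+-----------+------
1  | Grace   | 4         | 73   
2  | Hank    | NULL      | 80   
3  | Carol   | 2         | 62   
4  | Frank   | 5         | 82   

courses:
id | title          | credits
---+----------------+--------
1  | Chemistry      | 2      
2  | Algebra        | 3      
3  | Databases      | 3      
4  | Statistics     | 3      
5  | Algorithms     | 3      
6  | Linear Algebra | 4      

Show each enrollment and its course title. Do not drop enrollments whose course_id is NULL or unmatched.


LEFT JOIN keeps every row from enrollments (the left table); where course_id has no match in courses, the course columns become NULL. Walk through each enrollment:
  - enrollment 1 (Grace): course_id=4 -> matches Statistics
  - enrollment 2 (Hank): course_id=NULL, no match -> kept with NULL
  - enrollment 3 (Carol): course_id=2 -> matches Algebra
  - enrollment 4 (Frank): course_id=5 -> matches Algorithms
All 4 rows appear; 1 has NULL course.

SQL:
SELECT a.student, b.title AS course
FROM enrollments a
LEFT JOIN courses b ON a.course_id = b.id

Result:
student | course    
--------+-----------
Grace   | Statistics
Hank    | NULL      
Carol   | Algebra   
Frank   | Algorithms


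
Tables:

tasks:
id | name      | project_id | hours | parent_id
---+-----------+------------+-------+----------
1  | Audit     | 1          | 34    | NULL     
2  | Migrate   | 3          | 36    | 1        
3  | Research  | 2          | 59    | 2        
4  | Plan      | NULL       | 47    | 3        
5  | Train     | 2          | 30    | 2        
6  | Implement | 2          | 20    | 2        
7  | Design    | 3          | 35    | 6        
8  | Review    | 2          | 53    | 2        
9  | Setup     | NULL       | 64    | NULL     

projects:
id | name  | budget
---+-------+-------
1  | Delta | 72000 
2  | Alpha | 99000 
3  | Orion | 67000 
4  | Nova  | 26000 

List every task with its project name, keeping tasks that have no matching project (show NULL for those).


LEFT JOIN keeps every row from tasks (the left table); where project_id has no match in projects, the project columns become NULL. Walk through each task:
  - task 1 (Audit): project_id=1 -> matches Delta
  - task 2 (Migrate): project_id=3 -> matches Orion
  - task 3 (Research): project_id=2 -> matches Alpha
  - task 4 (Plan): project_id=NULL, no match -> kept with NULL
  - task 5 (Train): project_id=2 -> matches Alpha
  - task 6 (Implement): project_id=2 -> matches Alpha
  - task 7 (Design): project_id=3 -> matches Orion
  - task 8 (Review): project_id=2 -> matches Alpha
  - task 9 (Setup): project_id=NULL, no match -> kept with NULL
All 9 rows appear; 2 have NULL project.

SQL:
SELECT a.name, b.name AS project
FROM tasks a
LEFT JOIN projects b ON a.project_id = b.id

Result:
name      | project
----------+--------
Audit     | Delta  
Migrate   | Orion  
Research  | Alpha  
Plan      | NULL   
Train     | Alpha  
Implement | Alpha  
Design    | Orion  
Review    | Alpha  
Setup     | NULL   
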